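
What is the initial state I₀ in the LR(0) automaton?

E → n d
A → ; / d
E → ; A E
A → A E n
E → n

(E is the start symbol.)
{ [E → . ; A E], [E → . n d], [E → . n], [E' → . E] }

First, augment the grammar with E' → E
I₀ = CLOSURE({ [E' → . E] }):
  [E' → . E] has the dot before E: add [E → . n d], [E → . ; A E], [E → . n]
No further items can be added.

I₀ = { [E → . ; A E], [E → . n d], [E → . n], [E' → . E] }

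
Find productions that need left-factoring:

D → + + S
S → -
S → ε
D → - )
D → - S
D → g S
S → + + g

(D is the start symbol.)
Left-factoring is needed when two productions for the same non-terminal
share a common prefix on the right-hand side.

Productions for D:
  D → + + S
  D → - )
  D → - S
  D → g S
Productions for S:
  S → -
  S → ε
  S → + + g

Found common prefix '-' in productions for D

Answer: Yes, D has productions with common prefix '-'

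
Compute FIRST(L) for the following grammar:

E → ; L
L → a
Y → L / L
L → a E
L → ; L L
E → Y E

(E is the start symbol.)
From L → a:
  - a is a terminal: add 'a' and stop
From L → a E:
  - a is a terminal: add 'a' and stop
From L → ; L L:
  - ';' is a terminal: add ';' and stop

Collecting: FIRST(L) = { ';', 'a' }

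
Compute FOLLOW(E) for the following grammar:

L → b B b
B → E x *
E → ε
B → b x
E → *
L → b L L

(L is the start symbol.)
To compute FOLLOW(E), find every occurrence of E on a right-hand side N → α E β: add FIRST(β) \ {ε}, and if β is empty or nullable also add FOLLOW(N). Iterate to a fixed point.

In B → E x *: E is followed by x '*', add FIRST(x '*') \ {ε} = { 'x' }

Taking the union: FOLLOW(E) = { 'x' }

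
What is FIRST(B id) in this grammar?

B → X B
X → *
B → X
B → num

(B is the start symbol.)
{ '*', 'num' }

FIRST sets of the non-terminals involved (from the grammar, by fixed-point iteration):
  FIRST(B) = { '*', 'num' }

To compute FIRST(B id), process the symbols left to right:
Symbol B is a non-terminal. Add FIRST(B) \ {ε} = { '*', 'num' }
B is not nullable (ε ∉ FIRST(B)), so stop here.
FIRST(B id) = { '*', 'num' }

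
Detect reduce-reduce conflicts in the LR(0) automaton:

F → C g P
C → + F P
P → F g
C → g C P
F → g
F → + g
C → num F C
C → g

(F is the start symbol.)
A reduce-reduce conflict occurs when an LR(0) state has two complete items [A → α .] and [B → β .] — both call for a reduction, and with no lookahead the parser cannot choose between them.

Augment with F' → F and build the canonical LR(0) collection (I0 = CLOSURE({[F' → . F]}), then GOTO on every symbol after a dot until no new states appear). It has 19 states:
  I0: { [C → . + F P], [C → . g C P], [C → . g], [C → . num F C], [F → . + g], [F → . C g P], [F → . g], [F' → . F] }  — shift
  I1: { [C → + . F P], [C → . + F P], [C → . g C P], [C → . g], [C → . num F C], [F → + . g], [F → . + g], [F → . C g P], [F → . g] }  — shift
  I2: { [F → C . g P] }  — shift
  I3: { [F' → F .] }  — accept
  I4: { [C → . + F P], [C → . g C P], [C → . g], [C → . num F C], [C → g . C P], [C → g .], [F → g .] }  — shift, 2 reduces
  I5: { [C → . + F P], [C → . g C P], [C → . g], [C → . num F C], [C → num . F C], [F → . + g], [F → . C g P], [F → . g] }  — shift
  I6: { [C → . + F P], [C → . g C P], [C → . g], [C → . num F C], [C → num F . C] }  — shift
  I7: { [C → + . F P], [C → . + F P], [C → . g C P], [C → . g], [C → . num F C], [F → . + g], [F → . C g P], [F → . g] }  — shift
  I8: { [C → num F C .] }  — reduce
  I9: { [C → . + F P], [C → . g C P], [C → . g], [C → . num F C], [C → g . C P], [C → g .] }  — shift, reduce
  I10: { [C → . + F P], [C → . g C P], [C → . g], [C → . num F C], [C → g C . P], [F → . + g], [F → . C g P], [F → . g], [P → . F g] }  — shift
  I11: { [P → F . g] }  — shift
  I12: { [C → g C P .] }  — reduce
  I13: { [P → F g .] }  — reduce
  I14: { [C → + F . P], [C → . + F P], [C → . g C P], [C → . g], [C → . num F C], [F → . + g], [F → . C g P], [F → . g], [P → . F g] }  — shift
  I15: { [C → + F P .] }  — reduce
  I16: { [C → . + F P], [C → . g C P], [C → . g], [C → . num F C], [F → . + g], [F → . C g P], [F → . g], [F → C g . P], [P → . F g] }  — shift
  I17: { [F → C g P .] }  — reduce
  I18: { [C → . + F P], [C → . g C P], [C → . g], [C → . num F C], [C → g . C P], [C → g .], [F → + g .], [F → g .] }  — shift, 3 reduces

I4 contains complete items [C → g .], [F → g .] — reduce-reduce conflict.
I18 contains complete items [C → g .], [F → + g .], [F → g .] — reduce-reduce conflict.

Answer: Yes — I4: [C → g .] vs [F → g .]; I18: [C → g .] vs [F → + g .]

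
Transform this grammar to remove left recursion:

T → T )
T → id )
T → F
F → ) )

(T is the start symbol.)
T is directly left-recursive. The standard transformation for
  A → A α₁ | ... | A α_m | β₁ | ... | β_n
is
  A  → β₁ A' | ... | β_n A'
  A' → α₁ A' | ... | α_m A' | ε

T → id ) becomes T → id ) T'
T → F becomes T → F T'
T → T ) becomes T' → ) T'
Add T' → ε

Productions for other non-terminals are unchanged:
  F → ) )

Resulting grammar:
T → id ) T'
T → F T'
T' → ) T'
T' → ε
F → ) )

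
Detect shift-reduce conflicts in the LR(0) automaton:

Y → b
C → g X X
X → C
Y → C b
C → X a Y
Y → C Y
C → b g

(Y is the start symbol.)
Yes — I1: [X → C .] vs [C → . b g]; I4: [Y → b .] vs [C → b . g]; I10: [C → g X X .] vs [C → X . a Y]; I14: [Y → C b .] vs [C → b . g]

A shift-reduce conflict occurs when an LR(0) state has both:
  - a complete (reduce) item [A → α .] (dot at the end), and
  - a shift item [B → β . c γ] (dot before a terminal).

Augment with Y' → Y and build the canonical LR(0) collection (I0 = CLOSURE({[Y' → . Y]}), then GOTO on every symbol after a dot until no new states appear). It has 15 states:
  I0: { [C → . X a Y], [C → . b g], [C → . g X X], [X → . C], [Y → . C Y], [Y → . C b], [Y → . b], [Y' → . Y] }  — shift
  I1: { [C → . X a Y], [C → . b g], [C → . g X X], [X → . C], [X → C .], [Y → . C Y], [Y → . C b], [Y → . b], [Y → C . Y], [Y → C . b] }  — shift, reduce
  I2: { [C → X . a Y] }  — shift
  I3: { [Y' → Y .] }  — accept
  I4: { [C → b . g], [Y → b .] }  — shift, reduce
  I5: { [C → . X a Y], [C → . b g], [C → . g X X], [C → g . X X], [X → . C] }  — shift
  I6: { [X → C .] }  — reduce
  I7: { [C → . X a Y], [C → . b g], [C → . g X X], [C → X . a Y], [C → g X . X], [X → . C] }  — shift
  I8: { [C → b . g] }  — shift
  I9: { [C → b g .] }  — reduce
  I10: { [C → X . a Y], [C → g X X .] }  — shift, reduce
  I11: { [C → . X a Y], [C → . b g], [C → . g X X], [C → X a . Y], [X → . C], [Y → . C Y], [Y → . C b], [Y → . b] }  — shift
  I12: { [C → X a Y .] }  — reduce
  I13: { [Y → C Y .] }  — reduce
  I14: { [C → b . g], [Y → C b .], [Y → b .] }  — shift, 2 reduces

I1 contains reduce item [X → C .] and shift items [C → . b g], [C → . g X X], [Y → C . b], [Y → . b] — shift-reduce conflict.
I4 contains reduce item [Y → b .] and shift item [C → b . g] — shift-reduce conflict.
I10 contains reduce item [C → g X X .] and shift item [C → X . a Y] — shift-reduce conflict.
I14 contains reduce items [Y → C b .], [Y → b .] and shift item [C → b . g] — shift-reduce conflict.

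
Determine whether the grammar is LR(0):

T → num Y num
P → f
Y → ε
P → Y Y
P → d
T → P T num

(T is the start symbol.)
Augment with T' → T and build the canonical LR(0) collection (I0 = CLOSURE({[T' → . T]}), then GOTO on every symbol after a dot until no new states appear). It has 12 states:
  I0: { [P → . Y Y], [P → . d], [P → . f], [T → . P T num], [T → . num Y num], [T' → . T], [Y → .] }  — shift, reduce
  I1: { [P → . Y Y], [P → . d], [P → . f], [T → . P T num], [T → . num Y num], [T → P . T num], [Y → .] }  — shift, reduce
  I2: { [T' → T .] }  — accept
  I3: { [P → Y . Y], [Y → .] }  — reduce
  I4: { [P → d .] }  — reduce
  I5: { [P → f .] }  — reduce
  I6: { [T → num . Y num], [Y → .] }  — reduce
  I7: { [T → num Y . num] }  — shift
  I8: { [T → num Y num .] }  — reduce
  I9: { [P → Y Y .] }  — reduce
  I10: { [T → P T . num] }  — shift
  I11: { [T → P T num .] }  — reduce

Conflict in state I0:
  Shift-reduce conflict between [Y → .] and [P → . d]
So the grammar is NOT LR(0).

Answer: No. Shift-reduce conflict between [Y → .] and [P → . d]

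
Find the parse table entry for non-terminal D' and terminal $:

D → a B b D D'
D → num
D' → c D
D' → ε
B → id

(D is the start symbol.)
To find M[D', $], we find productions for D' where $ is in the predict set (PREDICT(N → α) = (FIRST(α) \ {ε}) ∪ (FOLLOW(N) if α ⇒* ε)).

Relevant sets:
  FOLLOW(D') = { $, 'c' }

D' → c D: PREDICT = { 'c' }
D' → ε: PREDICT = { $, 'c' }
  $ is in predict set, so this production goes in M[D', $]

M[D', $] = D' → ε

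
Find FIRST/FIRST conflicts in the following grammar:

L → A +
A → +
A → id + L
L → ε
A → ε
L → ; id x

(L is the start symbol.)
No FIRST/FIRST conflicts.

A FIRST/FIRST conflict occurs when two productions N → α and N → β for the same non-terminal have FIRST(α) ∩ FIRST(β) ≠ ∅ (with ε ∈ FIRST of a nullable right-hand side, so two nullable alternatives also conflict).

FIRST sets of the non-terminals at (or reachable through a nullable prefix from) the front of some alternative:
  FIRST(A) = { '+', 'id', ε }

Productions for L:
  L → A +: FIRST = { '+', 'id' }
  L → ε: FIRST = { ε }
  L → ; id x: FIRST = { ';' }
Productions for A:
  A → +: FIRST = { '+' }
  A → id + L: FIRST = { 'id' }
  A → ε: FIRST = { ε }

All alternatives of each non-terminal have pairwise disjoint FIRST sets.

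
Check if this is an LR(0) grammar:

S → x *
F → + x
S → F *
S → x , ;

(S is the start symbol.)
Augment with S' → S and build the canonical LR(0) collection (I0 = CLOSURE({[S' → . S]}), then GOTO on every symbol after a dot until no new states appear). It has 10 states:
  I0: { [F → . + x], [S → . F *], [S → . x *], [S → . x , ;], [S' → . S] }  — shift
  I1: { [F → + . x] }  — shift
  I2: { [S → F . *] }  — shift
  I3: { [S' → S .] }  — accept
  I4: { [S → x . *], [S → x . , ;] }  — shift
  I5: { [S → x * .] }  — reduce
  I6: { [S → x , . ;] }  — shift
  I7: { [S → x , ; .] }  — reduce
  I8: { [S → F * .] }  — reduce
  I9: { [F → + x .] }  — reduce

Every state is either a pure shift/goto state or contains exactly one complete item and nothing to shift — no conflicts. The grammar is LR(0).

Answer: Yes, the grammar is LR(0)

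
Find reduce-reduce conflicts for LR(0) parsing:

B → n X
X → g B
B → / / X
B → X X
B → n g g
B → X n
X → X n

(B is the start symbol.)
Yes — I12: [B → X n .] vs [X → X n .]

A reduce-reduce conflict occurs when an LR(0) state has two complete items [A → α .] and [B → β .] — both call for a reduction, and with no lookahead the parser cannot choose between them.

Augment with B' → B and build the canonical LR(0) collection (I0 = CLOSURE({[B' → . B]}), then GOTO on every symbol after a dot until no new states appear). It has 15 states:
  I0: { [B → . / / X], [B → . X X], [B → . X n], [B → . n X], [B → . n g g], [B' → . B], [X → . X n], [X → . g B] }  — shift
  I1: { [B → / . / X] }  — shift
  I2: { [B' → B .] }  — accept
  I3: { [B → X . X], [B → X . n], [X → . X n], [X → . g B], [X → X . n] }  — shift
  I4: { [B → . / / X], [B → . X X], [B → . X n], [B → . n X], [B → . n g g], [X → . X n], [X → . g B], [X → g . B] }  — shift
  I5: { [B → n . X], [B → n . g g], [X → . X n], [X → . g B] }  — shift
  I6: { [B → n X .], [X → X . n] }  — shift, reduce
  I7: { [B → . / / X], [B → . X X], [B → . X n], [B → . n X], [B → . n g g], [B → n g . g], [X → . X n], [X → . g B], [X → g . B] }  — shift
  I8: { [X → g B .] }  — reduce
  I9: { [B → . / / X], [B → . X X], [B → . X n], [B → . n X], [B → . n g g], [B → n g g .], [X → . X n], [X → . g B], [X → g . B] }  — shift, reduce
  I10: { [X → X n .] }  — reduce
  I11: { [B → X X .], [X → X . n] }  — shift, reduce
  I12: { [B → X n .], [X → X n .] }  — 2 reduces
  I13: { [B → / / . X], [X → . X n], [X → . g B] }  — shift
  I14: { [B → / / X .], [X → X . n] }  — shift, reduce

I12 contains complete items [B → X n .], [X → X n .] — reduce-reduce conflict.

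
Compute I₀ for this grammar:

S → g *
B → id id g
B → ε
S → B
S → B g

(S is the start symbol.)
{ [B → . id id g], [B → .], [S → . B g], [S → . B], [S → . g *], [S' → . S] }

First, augment the grammar with S' → S
I₀ = CLOSURE({ [S' → . S] }):
  [S' → . S] has the dot before S: add [S → . g *], [S → . B], [S → . B g]
  [S → . B] has the dot before B: add [B → . id id g], [B → .]
No further items can be added.

I₀ = { [B → . id id g], [B → .], [S → . B g], [S → . B], [S → . g *], [S' → . S] }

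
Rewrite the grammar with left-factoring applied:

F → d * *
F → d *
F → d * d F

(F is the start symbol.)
Left-factoring transforms A → αβ₁ | αβ₂ into A → αA' and A' → β₁ | β₂
(α is the longest common prefix among the alternatives). Repeat until
no nonterminal has two alternatives with a common prefix.

Round 1: F has alternatives sharing prefix 'd *'. Introduce F': F → d * F'
  Add: F' → *
  Add: F' → ε
  Add: F' → d F

No remaining common prefixes — done.

Resulting grammar:
F → d * F'
F' → *
F' → ε
F' → d F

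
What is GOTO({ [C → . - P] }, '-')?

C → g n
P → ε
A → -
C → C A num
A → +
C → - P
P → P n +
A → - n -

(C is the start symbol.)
{ [C → - . P], [P → . P n +], [P → .] }

GOTO(I, '-') = CLOSURE({ [A → αX.β] : [A → α.Xβ] ∈ I, X = '-' })

Items with dot before '-', with the dot advanced:
  [C → . - P] → [C → - . P]
Closure of the advanced items:
  [C → - . P] has the dot before P: add [P → .], [P → . P n +]

GOTO = { [C → - . P], [P → . P n +], [P → .] }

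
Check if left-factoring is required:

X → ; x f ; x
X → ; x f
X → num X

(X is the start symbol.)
Yes, X has productions with common prefix '; x f'

Left-factoring is needed when two productions for the same non-terminal
share a common prefix on the right-hand side.

Productions for X:
  X → ; x f ; x
  X → ; x f
  X → num X

Found common prefix '; x f' in productions for X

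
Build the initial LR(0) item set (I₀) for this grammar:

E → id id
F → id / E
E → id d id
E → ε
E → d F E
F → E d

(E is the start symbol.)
First, augment the grammar with E' → E
I₀ = CLOSURE({ [E' → . E] }):
  [E' → . E] has the dot before E: add [E → . id id], [E → . id d id], [E → .], [E → . d F E]
No further items can be added.

I₀ = { [E → . d F E], [E → . id d id], [E → . id id], [E → .], [E' → . E] }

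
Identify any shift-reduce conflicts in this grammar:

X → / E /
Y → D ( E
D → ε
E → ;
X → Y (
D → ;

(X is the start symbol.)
Augment with X' → X and build the canonical LR(0) collection (I0 = CLOSURE({[X' → . X]}), then GOTO on every symbol after a dot until no new states appear). It has 12 states:
  I0: { [D → . ;], [D → .], [X → . / E /], [X → . Y (], [X' → . X], [Y → . D ( E] }  — shift, reduce
  I1: { [E → . ;], [X → / . E /] }  — shift
  I2: { [D → ; .] }  — reduce
  I3: { [Y → D . ( E] }  — shift
  I4: { [X' → X .] }  — accept
  I5: { [X → Y . (] }  — shift
  I6: { [X → Y ( .] }  — reduce
  I7: { [E → . ;], [Y → D ( . E] }  — shift
  I8: { [E → ; .] }  — reduce
  I9: { [Y → D ( E .] }  — reduce
  I10: { [X → / E . /] }  — shift
  I11: { [X → / E / .] }  — reduce

I0 contains reduce item [D → .] and shift items [D → . ;], [X → . / E /] — shift-reduce conflict.

Answer: Yes — I0: [D → .] vs [D → . ;]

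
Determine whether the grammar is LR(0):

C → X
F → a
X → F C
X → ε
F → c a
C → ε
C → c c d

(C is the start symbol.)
Augment with C' → C and build the canonical LR(0) collection (I0 = CLOSURE({[C' → . C]}), then GOTO on every symbol after a dot until no new states appear). It has 10 states:
  I0: { [C → . X], [C → . c c d], [C → .], [C' → . C], [F → . a], [F → . c a], [X → . F C], [X → .] }  — shift, 2 reduces
  I1: { [C' → C .] }  — accept
  I2: { [C → . X], [C → . c c d], [C → .], [F → . a], [F → . c a], [X → . F C], [X → .], [X → F . C] }  — shift, 2 reduces
  I3: { [C → X .] }  — reduce
  I4: { [F → a .] }  — reduce
  I5: { [C → c . c d], [F → c . a] }  — shift
  I6: { [F → c a .] }  — reduce
  I7: { [C → c c . d] }  — shift
  I8: { [C → c c d .] }  — reduce
  I9: { [X → F C .] }  — reduce

Conflict in state I0:
  Shift-reduce conflict between [C → .] and [C → . c c d]
So the grammar is NOT LR(0).

Answer: No. Shift-reduce conflict between [C → .] and [C → . c c d]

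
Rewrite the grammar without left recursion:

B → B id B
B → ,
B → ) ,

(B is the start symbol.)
B is directly left-recursive. The standard transformation for
  A → A α₁ | ... | A α_m | β₁ | ... | β_n
is
  A  → β₁ A' | ... | β_n A'
  A' → α₁ A' | ... | α_m A' | ε

B → , becomes B → , B'
B → ) , becomes B → ) , B'
B → B id B becomes B' → id B B'
Add B' → ε

Resulting grammar:
B → , B'
B → ) , B'
B' → id B B'
B' → ε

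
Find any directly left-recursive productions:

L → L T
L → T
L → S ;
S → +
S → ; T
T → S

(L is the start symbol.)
L → L T: LEFT RECURSIVE (starts with L)
L → T: starts with T
L → S ;: starts with S
S → +: starts with '+'
S → ; T: starts with ';'
T → S: starts with S

The grammar has direct left recursion on: L.

Answer: Yes, L is left-recursive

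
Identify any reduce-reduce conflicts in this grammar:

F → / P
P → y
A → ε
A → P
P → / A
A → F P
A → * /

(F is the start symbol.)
Yes — I12: [A → P .] vs [F → / P .]

Augment with F' → F and build the canonical LR(0) collection (I0 = CLOSURE({[F' → . F]}), then GOTO on every symbol after a dot until no new states appear). It has 14 states:
  I0: { [F → . / P], [F' → . F] }  — shift
  I1: { [F → / . P], [P → . / A], [P → . y] }  — shift
  I2: { [F' → F .] }  — accept
  I3: { [A → . * /], [A → . F P], [A → . P], [A → .], [F → . / P], [P → . / A], [P → . y], [P → / . A] }  — shift, reduce
  I4: { [F → / P .] }  — reduce
  I5: { [P → y .] }  — reduce
  I6: { [A → * . /] }  — shift
  I7: { [A → . * /], [A → . F P], [A → . P], [A → .], [F → . / P], [F → / . P], [P → . / A], [P → . y], [P → / . A] }  — shift, reduce
  I8: { [P → / A .] }  — reduce
  I9: { [A → F . P], [P → . / A], [P → . y] }  — shift
  I10: { [A → P .] }  — reduce
  I11: { [A → F P .] }  — reduce
  I12: { [A → P .], [F → / P .] }  — 2 reduces
  I13: { [A → * / .] }  — reduce

I12 contains complete items [A → P .], [F → / P .] — reduce-reduce conflict.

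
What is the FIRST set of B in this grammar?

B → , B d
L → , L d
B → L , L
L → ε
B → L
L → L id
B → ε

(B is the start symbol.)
To compute FIRST(B), examine every production with B on the left-hand side, reading each right-hand side left to right until a non-nullable symbol is reached.

FIRST sets of the other non-terminals involved (by the same procedure, iterated to a fixed point):
  FIRST(L) = { ',', 'id', ε }

From B → , B d:
  - ',' is a terminal: add ',' and stop
From B → L , L:
  - L is a non-terminal: add FIRST(L) \ {ε} = { ',', 'id' }
    L is nullable, so continue to the next symbol
  - ',' is a terminal: add ',' and stop
From B → L:
  - L is a non-terminal: add FIRST(L) \ {ε} = { ',', 'id' }
    L is nullable and nothing follows, so the whole right-hand side can vanish: ε ∈ FIRST(B)
From B → ε:
  - ε-production, so ε ∈ FIRST(B)

Collecting: FIRST(B) = { ',', 'id', ε }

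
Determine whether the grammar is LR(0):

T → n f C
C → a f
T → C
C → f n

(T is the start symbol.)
Yes, the grammar is LR(0)

A grammar is LR(0) if no state in the canonical LR(0) collection has:
  - both a shift item (dot before a terminal) and a complete item (shift-reduce conflict), or
  - two or more complete items (reduce-reduce conflict; the accept item [T' → T .] counts as a complete item here).

Augment with T' → T and build the canonical LR(0) collection (I0 = CLOSURE({[T' → . T]}), then GOTO on every symbol after a dot until no new states appear). It has 10 states:
  I0: { [C → . a f], [C → . f n], [T → . C], [T → . n f C], [T' → . T] }  — shift
  I1: { [T → C .] }  — reduce
  I2: { [T' → T .] }  — accept
  I3: { [C → a . f] }  — shift
  I4: { [C → f . n] }  — shift
  I5: { [T → n . f C] }  — shift
  I6: { [C → . a f], [C → . f n], [T → n f . C] }  — shift
  I7: { [T → n f C .] }  — reduce
  I8: { [C → f n .] }  — reduce
  I9: { [C → a f .] }  — reduce

Every state is either a pure shift/goto state or contains exactly one complete item and nothing to shift — no conflicts. The grammar is LR(0).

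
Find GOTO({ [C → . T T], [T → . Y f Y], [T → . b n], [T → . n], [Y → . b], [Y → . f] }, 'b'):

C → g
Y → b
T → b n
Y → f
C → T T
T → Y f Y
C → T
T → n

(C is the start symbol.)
{ [T → b . n], [Y → b .] }

GOTO(I, 'b') = CLOSURE({ [A → αX.β] : [A → α.Xβ] ∈ I, X = 'b' })

Items with dot before 'b', with the dot advanced:
  [T → . b n] → [T → b . n]
  [Y → . b] → [Y → b .]
Closure adds nothing (no advanced item has the dot before a non-terminal).

GOTO = { [T → b . n], [Y → b .] }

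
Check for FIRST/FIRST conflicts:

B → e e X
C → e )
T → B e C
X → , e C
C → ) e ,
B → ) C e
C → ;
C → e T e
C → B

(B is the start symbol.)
FIRST sets of the non-terminals at (or reachable through a nullable prefix from) the front of some alternative:
  FIRST(B) = { ')', 'e' }

Productions for B:
  B → e e X: FIRST = { 'e' }
  B → ) C e: FIRST = { ')' }
Productions for C:
  C → e ): FIRST = { 'e' }
  C → ) e ,: FIRST = { ')' }
  C → ;: FIRST = { ';' }
  C → e T e: FIRST = { 'e' }
  C → B: FIRST = { ')', 'e' }
T, X have only one production, so no FIRST/FIRST conflict is possible there.

Conflict for C: C → e ) and C → e T e
  Overlap: { 'e' }
Conflict for C: C → e ) and C → B
  Overlap: { 'e' }
Conflict for C: C → ) e , and C → B
  Overlap: { ')' }
Conflict for C: C → e T e and C → B
  Overlap: { 'e' }

Answer: Yes. C → e ')' / C → e T e on { 'e' }; C → e ')' / C → B on { 'e' }; C → ')' e ',' / C → B on { ')' }; C → e T e / C → B on { 'e' }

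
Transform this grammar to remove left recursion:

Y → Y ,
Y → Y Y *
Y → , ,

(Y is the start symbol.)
Y → , , Y'
Y' → , Y'
Y' → Y * Y'
Y' → ε

Y is directly left-recursive. The standard transformation for
  A → A α₁ | ... | A α_m | β₁ | ... | β_n
is
  A  → β₁ A' | ... | β_n A'
  A' → α₁ A' | ... | α_m A' | ε

Y → , , becomes Y → , , Y'
Y → Y , becomes Y' → , Y'
Y → Y Y * becomes Y' → Y * Y'
Add Y' → ε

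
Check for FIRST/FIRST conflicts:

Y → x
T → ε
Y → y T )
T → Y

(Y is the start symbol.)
No FIRST/FIRST conflicts.

FIRST sets of the non-terminals at (or reachable through a nullable prefix from) the front of some alternative:
  FIRST(Y) = { 'x', 'y' }

Productions for Y:
  Y → x: FIRST = { 'x' }
  Y → y T ): FIRST = { 'y' }
Productions for T:
  T → ε: FIRST = { ε }
  T → Y: FIRST = { 'x', 'y' }

All alternatives of each non-terminal have pairwise disjoint FIRST sets.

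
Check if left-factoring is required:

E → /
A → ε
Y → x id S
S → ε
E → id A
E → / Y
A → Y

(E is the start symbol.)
Left-factoring is needed when two productions for the same non-terminal
share a common prefix on the right-hand side.

Productions for E:
  E → /
  E → id A
  E → / Y
Productions for A:
  A → ε
  A → Y

Found common prefix '/' in productions for E

Answer: Yes, E has productions with common prefix '/'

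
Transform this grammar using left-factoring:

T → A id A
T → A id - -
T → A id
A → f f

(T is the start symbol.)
T → A id T'
T' → A
T' → - -
T' → ε
A → f f

Left-factoring transforms A → αβ₁ | αβ₂ into A → αA' and A' → β₁ | β₂
(α is the longest common prefix among the alternatives). Repeat until
no nonterminal has two alternatives with a common prefix.

Round 1: T has alternatives sharing prefix 'A id'. Introduce T': T → A id T'
  Add: T' → A
  Add: T' → - -
  Add: T' → ε

No remaining common prefixes — done.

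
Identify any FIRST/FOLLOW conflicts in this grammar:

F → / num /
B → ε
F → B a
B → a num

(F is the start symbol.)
Nullable non-terminals: B.

B: nullable alternative(s) B → ε; FOLLOW(B) = { 'a' }
  B → ε: FIRST \ {ε} = { } — this is the only nullable alternative, skip
  B → a num: FIRST \ {ε} = { 'a' } — overlaps FOLLOW(B) on { 'a' }: CONFLICT

F has no nullable alternative, so no FIRST/FOLLOW check is needed there.

So the grammar has 1 FIRST/FOLLOW conflict (marked CONFLICT above).

Answer: Yes. B → a num with FOLLOW(B) on { 'a' }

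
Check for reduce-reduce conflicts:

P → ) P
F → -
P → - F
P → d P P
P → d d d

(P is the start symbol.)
A reduce-reduce conflict occurs when an LR(0) state has two complete items [A → α .] and [B → β .] — both call for a reduction, and with no lookahead the parser cannot choose between them.

Augment with P' → P and build the canonical LR(0) collection (I0 = CLOSURE({[P' → . P]}), then GOTO on every symbol after a dot until no new states appear). It has 12 states:
  I0: { [P → . ) P], [P → . - F], [P → . d P P], [P → . d d d], [P' → . P] }  — shift
  I1: { [P → ) . P], [P → . ) P], [P → . - F], [P → . d P P], [P → . d d d] }  — shift
  I2: { [F → . -], [P → - . F] }  — shift
  I3: { [P' → P .] }  — accept
  I4: { [P → . ) P], [P → . - F], [P → . d P P], [P → . d d d], [P → d . P P], [P → d . d d] }  — shift
  I5: { [P → . ) P], [P → . - F], [P → . d P P], [P → . d d d], [P → d P . P] }  — shift
  I6: { [P → . ) P], [P → . - F], [P → . d P P], [P → . d d d], [P → d . P P], [P → d . d d], [P → d d . d] }  — shift
  I7: { [P → . ) P], [P → . - F], [P → . d P P], [P → . d d d], [P → d . P P], [P → d . d d], [P → d d . d], [P → d d d .] }  — shift, reduce
  I8: { [P → d P P .] }  — reduce
  I9: { [F → - .] }  — reduce
  I10: { [P → - F .] }  — reduce
  I11: { [P → ) P .] }  — reduce

No state contains more than one complete item.

Answer: No reduce-reduce conflicts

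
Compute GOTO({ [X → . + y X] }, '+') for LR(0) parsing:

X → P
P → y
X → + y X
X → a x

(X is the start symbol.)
GOTO(I, '+') = CLOSURE({ [A → αX.β] : [A → α.Xβ] ∈ I, X = '+' })

Items with dot before '+', with the dot advanced:
  [X → . + y X] → [X → + . y X]
Closure adds nothing (no advanced item has the dot before a non-terminal).

GOTO = { [X → + . y X] }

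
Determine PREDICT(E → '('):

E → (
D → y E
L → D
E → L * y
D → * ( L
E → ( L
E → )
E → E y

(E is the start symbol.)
{ '(' }

PREDICT(E → '(') = (FIRST(RHS) \ {ε}) ∪ (FOLLOW(E) if ε ∈ FIRST(RHS), i.e. RHS ⇒* ε)
FIRST('(') = { '(' }
ε ∉ FIRST('('), so FOLLOW(E) is not added.
PREDICT(E → '(') = { '(' }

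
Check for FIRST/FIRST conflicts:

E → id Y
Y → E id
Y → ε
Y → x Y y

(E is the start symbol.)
A FIRST/FIRST conflict occurs when two productions N → α and N → β for the same non-terminal have FIRST(α) ∩ FIRST(β) ≠ ∅ (with ε ∈ FIRST of a nullable right-hand side, so two nullable alternatives also conflict).

FIRST sets of the non-terminals at (or reachable through a nullable prefix from) the front of some alternative:
  FIRST(E) = { 'id' }

Productions for Y:
  Y → E id: FIRST = { 'id' }
  Y → ε: FIRST = { ε }
  Y → x Y y: FIRST = { 'x' }
E has only one production, so no FIRST/FIRST conflict is possible there.

All alternatives of each non-terminal have pairwise disjoint FIRST sets.

Answer: No FIRST/FIRST conflicts.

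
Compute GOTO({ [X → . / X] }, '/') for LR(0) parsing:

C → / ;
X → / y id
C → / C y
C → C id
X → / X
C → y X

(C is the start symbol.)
GOTO(I, '/') = CLOSURE({ [A → αX.β] : [A → α.Xβ] ∈ I, X = '/' })

Items with dot before '/', with the dot advanced:
  [X → . / X] → [X → / . X]
Closure of the advanced items:
  [X → / . X] has the dot before X: add [X → . / y id], [X → . / X]

GOTO = { [X → . / X], [X → . / y id], [X → / . X] }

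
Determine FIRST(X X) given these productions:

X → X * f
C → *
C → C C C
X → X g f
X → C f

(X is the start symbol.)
{ '*' }

FIRST sets of the non-terminals involved (from the grammar, by fixed-point iteration):
  FIRST(X) = { '*' }

To compute FIRST(X X), process the symbols left to right:
Symbol X is a non-terminal. Add FIRST(X) \ {ε} = { '*' }
X is not nullable (ε ∉ FIRST(X)), so stop here.
FIRST(X X) = { '*' }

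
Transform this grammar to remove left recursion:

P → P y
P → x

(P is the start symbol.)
P → x P'
P' → y P'
P' → ε

P is directly left-recursive. The standard transformation for
  A → A α₁ | ... | A α_m | β₁ | ... | β_n
is
  A  → β₁ A' | ... | β_n A'
  A' → α₁ A' | ... | α_m A' | ε

P → x becomes P → x P'
P → P y becomes P' → y P'
Add P' → ε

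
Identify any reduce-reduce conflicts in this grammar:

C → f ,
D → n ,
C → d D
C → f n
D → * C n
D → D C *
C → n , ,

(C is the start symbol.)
Augment with C' → C and build the canonical LR(0) collection (I0 = CLOSURE({[C' → . C]}), then GOTO on every symbol after a dot until no new states appear). It has 17 states:
  I0: { [C → . d D], [C → . f ,], [C → . f n], [C → . n , ,], [C' → . C] }  — shift
  I1: { [C' → C .] }  — accept
  I2: { [C → d . D], [D → . * C n], [D → . D C *], [D → . n ,] }  — shift
  I3: { [C → f . ,], [C → f . n] }  — shift
  I4: { [C → n . , ,] }  — shift
  I5: { [C → n , . ,] }  — shift
  I6: { [C → n , , .] }  — reduce
  I7: { [C → f , .] }  — reduce
  I8: { [C → f n .] }  — reduce
  I9: { [C → . d D], [C → . f ,], [C → . f n], [C → . n , ,], [D → * . C n] }  — shift
  I10: { [C → . d D], [C → . f ,], [C → . f n], [C → . n , ,], [C → d D .], [D → D . C *] }  — shift, reduce
  I11: { [D → n . ,] }  — shift
  I12: { [D → n , .] }  — reduce
  I13: { [D → D C . *] }  — shift
  I14: { [D → D C * .] }  — reduce
  I15: { [D → * C . n] }  — shift
  I16: { [D → * C n .] }  — reduce

No state contains more than one complete item.

Answer: No reduce-reduce conflicts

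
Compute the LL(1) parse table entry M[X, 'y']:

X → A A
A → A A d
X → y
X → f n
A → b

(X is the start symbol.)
X → y

To find M[X, 'y'], we find productions for X where 'y' is in the predict set (PREDICT(N → α) = (FIRST(α) \ {ε}) ∪ (FOLLOW(N) if α ⇒* ε)).

Relevant sets:
  FIRST(A) = { 'b' }

X → A A: PREDICT = { 'b' }
X → y: PREDICT = { 'y' }
  'y' is in predict set, so this production goes in M[X, 'y']
X → f n: PREDICT = { 'f' }

M[X, 'y'] = X → y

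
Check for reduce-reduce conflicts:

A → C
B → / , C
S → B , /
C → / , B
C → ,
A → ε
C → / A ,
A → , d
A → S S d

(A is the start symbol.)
No reduce-reduce conflicts

Augment with A' → A and build the canonical LR(0) collection (I0 = CLOSURE({[A' → . A]}), then GOTO on every symbol after a dot until no new states appear). It has 22 states:
  I0: { [A → . , d], [A → . C], [A → . S S d], [A → .], [A' → . A], [B → . / , C], [C → . ,], [C → . / , B], [C → . / A ,], [S → . B , /] }  — shift, reduce
  I1: { [A → , . d], [C → , .] }  — shift, reduce
  I2: { [A → . , d], [A → . C], [A → . S S d], [A → .], [B → . / , C], [B → / . , C], [C → . ,], [C → . / , B], [C → . / A ,], [C → / . , B], [C → / . A ,], [S → . B , /] }  — shift, reduce
  I3: { [A' → A .] }  — accept
  I4: { [S → B . , /] }  — shift
  I5: { [A → C .] }  — reduce
  I6: { [A → S . S d], [B → . / , C], [S → . B , /] }  — shift
  I7: { [B → / . , C] }  — shift
  I8: { [A → S S . d] }  — shift
  I9: { [A → S S d .] }  — reduce
  I10: { [B → / , . C], [C → . ,], [C → . / , B], [C → . / A ,] }  — shift
  I11: { [C → , .] }  — reduce
  I12: { [A → . , d], [A → . C], [A → . S S d], [A → .], [B → . / , C], [C → . ,], [C → . / , B], [C → . / A ,], [C → / . , B], [C → / . A ,], [S → . B , /] }  — shift, reduce
  I13: { [B → / , C .] }  — reduce
  I14: { [A → , . d], [B → . / , C], [C → , .], [C → / , . B] }  — shift, reduce
  I15: { [C → / A . ,] }  — shift
  I16: { [C → / A , .] }  — reduce
  I17: { [C → / , B .] }  — reduce
  I18: { [A → , d .] }  — reduce
  I19: { [S → B , . /] }  — shift
  I20: { [S → B , / .] }  — reduce
  I21: { [A → , . d], [B → . / , C], [B → / , . C], [C → , .], [C → . ,], [C → . / , B], [C → . / A ,], [C → / , . B] }  — shift, reduce

No state contains more than one complete item.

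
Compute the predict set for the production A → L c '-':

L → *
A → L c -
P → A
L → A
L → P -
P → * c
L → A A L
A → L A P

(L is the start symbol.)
PREDICT(A → L c '-') = (FIRST(RHS) \ {ε}) ∪ (FOLLOW(A) if ε ∈ FIRST(RHS), i.e. RHS ⇒* ε)
FIRST(L) = { '*' }
FIRST(L c '-') = { '*' }
ε ∉ FIRST(L c '-'), so FOLLOW(A) is not added.
PREDICT(A → L c '-') = { '*' }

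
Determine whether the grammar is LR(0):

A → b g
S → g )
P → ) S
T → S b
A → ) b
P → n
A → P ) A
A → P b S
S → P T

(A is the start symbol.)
A grammar is LR(0) if no state in the canonical LR(0) collection has:
  - both a shift item (dot before a terminal) and a complete item (shift-reduce conflict), or
  - two or more complete items (reduce-reduce conflict; the accept item [A' → A .] counts as a complete item here).

Augment with A' → A and build the canonical LR(0) collection (I0 = CLOSURE({[A' → . A]}), then GOTO on every symbol after a dot until no new states appear). It has 20 states:
  I0: { [A → . ) b], [A → . P ) A], [A → . P b S], [A → . b g], [A' → . A], [P → . ) S], [P → . n] }  — shift
  I1: { [A → ) . b], [P → ) . S], [P → . ) S], [P → . n], [S → . P T], [S → . g )] }  — shift
  I2: { [A' → A .] }  — accept
  I3: { [A → P . ) A], [A → P . b S] }  — shift
  I4: { [A → b . g] }  — shift
  I5: { [P → n .] }  — reduce
  I6: { [A → b g .] }  — reduce
  I7: { [A → . ) b], [A → . P ) A], [A → . P b S], [A → . b g], [A → P ) . A], [P → . ) S], [P → . n] }  — shift
  I8: { [A → P b . S], [P → . ) S], [P → . n], [S → . P T], [S → . g )] }  — shift
  I9: { [P → ) . S], [P → . ) S], [P → . n], [S → . P T], [S → . g )] }  — shift
  I10: { [P → . ) S], [P → . n], [S → . P T], [S → . g )], [S → P . T], [T → . S b] }  — shift
  I11: { [A → P b S .] }  — reduce
  I12: { [S → g . )] }  — shift
  I13: { [S → g ) .] }  — reduce
  I14: { [T → S . b] }  — shift
  I15: { [S → P T .] }  — reduce
  I16: { [T → S b .] }  — reduce
  I17: { [P → ) S .] }  — reduce
  I18: { [A → P ) A .] }  — reduce
  I19: { [A → ) b .] }  — reduce

Every state is either a pure shift/goto state or contains exactly one complete item and nothing to shift — no conflicts. The grammar is LR(0).

Answer: Yes, the grammar is LR(0)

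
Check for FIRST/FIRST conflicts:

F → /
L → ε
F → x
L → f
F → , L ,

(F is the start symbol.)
No FIRST/FIRST conflicts.

A FIRST/FIRST conflict occurs when two productions N → α and N → β for the same non-terminal have FIRST(α) ∩ FIRST(β) ≠ ∅ (with ε ∈ FIRST of a nullable right-hand side, so two nullable alternatives also conflict).

Productions for F:
  F → /: FIRST = { '/' }
  F → x: FIRST = { 'x' }
  F → , L ,: FIRST = { ',' }
Productions for L:
  L → ε: FIRST = { ε }
  L → f: FIRST = { 'f' }

All alternatives of each non-terminal have pairwise disjoint FIRST sets.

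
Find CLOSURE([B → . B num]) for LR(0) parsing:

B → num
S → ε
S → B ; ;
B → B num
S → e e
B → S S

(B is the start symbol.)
{ [B → . B num], [B → . S S], [B → . num], [S → . B ; ;], [S → . e e], [S → .] }

Start with: [B → . B num]
  [B → . B num] has the dot before B: add [B → . num], [B → . S S]
  [B → . S S] has the dot before S: add [S → .], [S → . B ; ;], [S → . e e]
No further items can be added.

CLOSURE = { [B → . B num], [B → . S S], [B → . num], [S → . B ; ;], [S → . e e], [S → .] }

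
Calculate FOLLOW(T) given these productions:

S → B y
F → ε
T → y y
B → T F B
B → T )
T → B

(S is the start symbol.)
In B → T F B: T is followed by F B, add FIRST(F B) \ {ε} = { 'y' }
In B → T ): T is followed by ')', add FIRST(')') \ {ε} = { ')' }

Taking the union: FOLLOW(T) = { ')', 'y' }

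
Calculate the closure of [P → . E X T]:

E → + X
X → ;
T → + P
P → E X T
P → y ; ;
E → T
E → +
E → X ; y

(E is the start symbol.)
To compute CLOSURE, for each item [A → α.Bβ] where B is a non-terminal, add [B → .γ] for all productions B → γ; repeat for the newly added items until nothing changes.

Start with: [P → . E X T]
  [P → . E X T] has the dot before E: add [E → . + X], [E → . T], [E → . +], [E → . X ; y]
  [E → . T] has the dot before T: add [T → . + P]
  [E → . X ; y] has the dot before X: add [X → . ;]
No further items can be added.

CLOSURE = { [E → . + X], [E → . +], [E → . T], [E → . X ; y], [P → . E X T], [T → . + P], [X → . ;] }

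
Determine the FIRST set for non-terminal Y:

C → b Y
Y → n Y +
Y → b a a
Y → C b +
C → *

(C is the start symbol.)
FIRST sets of the other non-terminals involved (by the same procedure, iterated to a fixed point):
  FIRST(C) = { '*', 'b' }

From Y → n Y +:
  - n is a terminal: add 'n' and stop
From Y → b a a:
  - b is a terminal: add 'b' and stop
From Y → C b +:
  - C is a non-terminal: add FIRST(C) \ {ε} = { '*', 'b' }
    C is not nullable, so stop

Collecting: FIRST(Y) = { '*', 'b', 'n' }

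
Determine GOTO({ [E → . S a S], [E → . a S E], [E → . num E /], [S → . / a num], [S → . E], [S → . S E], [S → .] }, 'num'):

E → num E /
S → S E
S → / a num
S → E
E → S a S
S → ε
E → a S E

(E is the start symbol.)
{ [E → . S a S], [E → . a S E], [E → . num E /], [E → num . E /], [S → . / a num], [S → . E], [S → . S E], [S → .] }

GOTO(I, 'num') = CLOSURE({ [A → αX.β] : [A → α.Xβ] ∈ I, X = 'num' })

Items with dot before 'num', with the dot advanced:
  [E → . num E /] → [E → num . E /]
Closure of the advanced items:
  [E → num . E /] has the dot before E: add [E → . num E /], [E → . S a S], [E → . a S E]
  [E → . S a S] has the dot before S: add [S → . S E], [S → . / a num], [S → . E], [S → .]

GOTO = { [E → . S a S], [E → . a S E], [E → . num E /], [E → num . E /], [S → . / a num], [S → . E], [S → . S E], [S → .] }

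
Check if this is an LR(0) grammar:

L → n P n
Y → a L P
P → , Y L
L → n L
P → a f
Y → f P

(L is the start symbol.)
Yes, the grammar is LR(0)

A grammar is LR(0) if no state in the canonical LR(0) collection has:
  - both a shift item (dot before a terminal) and a complete item (shift-reduce conflict), or
  - two or more complete items (reduce-reduce conflict; the accept item [L' → L .] counts as a complete item here).

Augment with L' → L and build the canonical LR(0) collection (I0 = CLOSURE({[L' → . L]}), then GOTO on every symbol after a dot until no new states appear). It has 16 states:
  I0: { [L → . n L], [L → . n P n], [L' → . L] }  — shift
  I1: { [L' → L .] }  — accept
  I2: { [L → . n L], [L → . n P n], [L → n . L], [L → n . P n], [P → . , Y L], [P → . a f] }  — shift
  I3: { [P → , . Y L], [Y → . a L P], [Y → . f P] }  — shift
  I4: { [L → n L .] }  — reduce
  I5: { [L → n P . n] }  — shift
  I6: { [P → a . f] }  — shift
  I7: { [P → a f .] }  — reduce
  I8: { [L → n P n .] }  — reduce
  I9: { [L → . n L], [L → . n P n], [P → , Y . L] }  — shift
  I10: { [L → . n L], [L → . n P n], [Y → a . L P] }  — shift
  I11: { [P → . , Y L], [P → . a f], [Y → f . P] }  — shift
  I12: { [Y → f P .] }  — reduce
  I13: { [P → . , Y L], [P → . a f], [Y → a L . P] }  — shift
  I14: { [Y → a L P .] }  — reduce
  I15: { [P → , Y L .] }  — reduce

Every state is either a pure shift/goto state or contains exactly one complete item and nothing to shift — no conflicts. The grammar is LR(0).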